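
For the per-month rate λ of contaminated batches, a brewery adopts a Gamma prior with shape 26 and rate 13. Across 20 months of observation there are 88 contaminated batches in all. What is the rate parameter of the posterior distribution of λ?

Total count 88 over total exposure 20 months.
By Gamma–Poisson conjugacy, the posterior is Gamma(α + Σx, β + Σt) = Gamma(26 + 88, 13 + 20) = Gamma(114, 33).

33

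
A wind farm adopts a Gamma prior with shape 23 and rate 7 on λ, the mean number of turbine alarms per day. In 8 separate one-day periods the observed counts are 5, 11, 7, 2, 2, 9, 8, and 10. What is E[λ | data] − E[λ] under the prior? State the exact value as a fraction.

Total count: 5 + 11 + 7 + 2 + 2 + 9 + 8 + 10 = 54.
Total exposure: 8 days.
The Gamma prior is conjugate for the Poisson rate, so λ | data ~ Gamma(23+54, 7+8) = Gamma(77, 15).
Posterior mean = 77/15 = 77/15; prior mean = 23/7 = 23/7. Difference = 77/15 − 23/7 = 194/105.

194/105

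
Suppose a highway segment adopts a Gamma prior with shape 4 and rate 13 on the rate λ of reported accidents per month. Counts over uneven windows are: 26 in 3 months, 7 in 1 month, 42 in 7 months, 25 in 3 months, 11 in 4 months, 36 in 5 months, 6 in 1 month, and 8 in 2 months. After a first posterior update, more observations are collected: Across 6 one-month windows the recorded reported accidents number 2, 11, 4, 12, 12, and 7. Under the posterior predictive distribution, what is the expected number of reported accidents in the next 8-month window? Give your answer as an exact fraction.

568/15

Total count: 26 + 7 + 42 + 25 + 11 + 36 + 6 + 8 = 161.
Total exposure: 3 + 1 + 7 + 3 + 4 + 5 + 1 + 2 = 26 months.
After the first batch: Gamma(4 + 161, 13 + 26) = Gamma(165, 39).
Total count: 2 + 11 + 4 + 12 + 12 + 7 = 48.
Total exposure: 6 months.
After the second batch: Gamma(165 + 48, 39 + 6) = Gamma(213, 45).
Predictive mean over an 8-month window = T·E[λ|data] = 8·213/45 = 568/15.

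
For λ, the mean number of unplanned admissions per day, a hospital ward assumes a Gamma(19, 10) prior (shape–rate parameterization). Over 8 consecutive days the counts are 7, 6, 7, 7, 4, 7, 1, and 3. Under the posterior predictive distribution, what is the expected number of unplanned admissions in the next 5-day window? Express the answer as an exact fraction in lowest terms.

Total count: 7 + 6 + 7 + 7 + 4 + 7 + 1 + 3 = 42.
Total exposure: 8 days.
The Gamma prior is conjugate for the Poisson rate, so λ | data ~ Gamma(19+42, 10+8) = Gamma(61, 18).
Predictive mean over a 5-day window = T·E[λ|data] = 5·61/18 = 305/18.

305/18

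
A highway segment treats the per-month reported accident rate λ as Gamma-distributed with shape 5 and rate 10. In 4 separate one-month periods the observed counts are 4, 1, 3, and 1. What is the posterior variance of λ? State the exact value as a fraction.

Total count: 4 + 1 + 3 + 1 = 9.
Total exposure: 4 months.
The Gamma prior is conjugate for the Poisson rate, so λ | data ~ Gamma(5+9, 10+4) = Gamma(14, 14).
Posterior variance = α'/β'² = 14/196 = 1/14.

1/14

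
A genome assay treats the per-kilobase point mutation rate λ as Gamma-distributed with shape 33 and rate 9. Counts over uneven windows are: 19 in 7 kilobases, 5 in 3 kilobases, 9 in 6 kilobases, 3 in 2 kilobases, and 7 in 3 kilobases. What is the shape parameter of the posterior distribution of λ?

Total count: 19 + 5 + 9 + 3 + 7 = 43.
Total exposure: 7 + 3 + 6 + 2 + 3 = 21 kilobases.
By Gamma–Poisson conjugacy, the posterior is Gamma(α + Σx, β + Σt) = Gamma(33 + 43, 9 + 21) = Gamma(76, 30).

76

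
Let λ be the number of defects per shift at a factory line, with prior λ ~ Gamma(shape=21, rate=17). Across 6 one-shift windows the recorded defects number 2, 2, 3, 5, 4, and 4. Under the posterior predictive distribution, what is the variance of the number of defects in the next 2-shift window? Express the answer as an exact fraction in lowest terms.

Total count: 2 + 2 + 3 + 5 + 4 + 4 = 20.
Total exposure: 6 shifts.
Conjugate update: add total count to the shape and total exposure to the rate, giving Gamma(41, 23).
The posterior predictive for a window of length T is Negative Binomial with variance T·α'·(β'+T)/β'² = 2·41·25/529 = 2050/529.

2050/529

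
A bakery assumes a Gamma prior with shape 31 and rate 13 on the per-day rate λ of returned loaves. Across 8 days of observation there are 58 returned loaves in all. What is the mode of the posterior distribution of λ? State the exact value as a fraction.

88/21

Total count 58 over total exposure 8 days.
The Gamma prior is conjugate for the Poisson rate, so λ | data ~ Gamma(31+58, 13+8) = Gamma(89, 21).
Posterior mode = (α'−1)/β' = 88/21.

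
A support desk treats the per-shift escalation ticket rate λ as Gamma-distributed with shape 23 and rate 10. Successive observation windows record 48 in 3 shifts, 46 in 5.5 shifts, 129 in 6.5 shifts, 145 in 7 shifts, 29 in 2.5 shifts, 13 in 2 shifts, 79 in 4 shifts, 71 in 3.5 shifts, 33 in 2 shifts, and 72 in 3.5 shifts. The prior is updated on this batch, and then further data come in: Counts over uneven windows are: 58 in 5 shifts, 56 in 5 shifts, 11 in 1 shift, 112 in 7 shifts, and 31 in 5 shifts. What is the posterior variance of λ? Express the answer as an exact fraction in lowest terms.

3824/21025

Total count: 48 + 46 + 129 + 145 + 29 + 13 + 79 + 71 + 33 + 72 = 665.
Total exposure: 3 + 5.5 + 6.5 + 7 + 2.5 + 2 + 4 + 3.5 + 2 + 3.5 = 39.5 shifts.
After the first batch: Gamma(23 + 665, 10 + 39.5) = Gamma(688, 99/2).
Total count: 58 + 56 + 11 + 112 + 31 = 268.
Total exposure: 5 + 5 + 1 + 7 + 5 = 23 shifts.
After the second batch: Gamma(688 + 268, 99/2 + 23) = Gamma(956, 145/2).
Posterior variance = α'/β'² = 956/(21025/4) = 3824/21025.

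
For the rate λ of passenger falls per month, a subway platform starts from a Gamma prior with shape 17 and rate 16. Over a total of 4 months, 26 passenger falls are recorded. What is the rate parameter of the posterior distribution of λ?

20

Total count 26 over total exposure 4 months.
Posterior: α' = 17 + 26 = 43, β' = 16 + 4 = 20.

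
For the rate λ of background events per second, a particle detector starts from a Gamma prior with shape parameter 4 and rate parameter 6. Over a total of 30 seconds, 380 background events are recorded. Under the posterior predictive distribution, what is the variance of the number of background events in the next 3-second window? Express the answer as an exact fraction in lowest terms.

104/3

Total count 380 over total exposure 30 seconds.
By Gamma–Poisson conjugacy, the posterior is Gamma(α + Σx, β + Σt) = Gamma(4 + 380, 6 + 30) = Gamma(384, 36).
The posterior predictive for a window of length T is Negative Binomial with variance T·α'·(β'+T)/β'² = 3·384·39/1296 = 104/3.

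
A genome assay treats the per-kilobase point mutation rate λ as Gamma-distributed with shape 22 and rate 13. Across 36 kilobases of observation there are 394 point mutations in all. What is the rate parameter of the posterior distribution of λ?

Total count 394 over total exposure 36 kilobases.
Gamma(α, β) with Poisson data over total exposure Σt gives posterior Gamma(α+Σx, β+Σt) = Gamma(416, 49).

49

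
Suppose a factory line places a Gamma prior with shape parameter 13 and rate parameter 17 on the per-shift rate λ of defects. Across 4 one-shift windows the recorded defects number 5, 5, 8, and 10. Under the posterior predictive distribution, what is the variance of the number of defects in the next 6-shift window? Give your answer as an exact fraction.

738/49

Total count: 5 + 5 + 8 + 10 = 28.
Total exposure: 4 shifts.
By Gamma–Poisson conjugacy, the posterior is Gamma(α + Σx, β + Σt) = Gamma(13 + 28, 17 + 4) = Gamma(41, 21).
The posterior predictive for a window of length T is Negative Binomial with variance T·α'·(β'+T)/β'² = 6·41·27/441 = 738/49.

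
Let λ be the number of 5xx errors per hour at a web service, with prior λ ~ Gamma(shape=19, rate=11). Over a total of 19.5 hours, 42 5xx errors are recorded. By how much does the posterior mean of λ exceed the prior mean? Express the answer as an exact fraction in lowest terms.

Total count 42 over total exposure 19.5 hours.
Gamma(α, β) with Poisson data over total exposure Σt gives posterior Gamma(α+Σx, β+Σt) = Gamma(61, 61/2).
Posterior mean = 61/(61/2) = 2; prior mean = 19/11 = 19/11. Difference = 2 − 19/11 = 3/11.

3/11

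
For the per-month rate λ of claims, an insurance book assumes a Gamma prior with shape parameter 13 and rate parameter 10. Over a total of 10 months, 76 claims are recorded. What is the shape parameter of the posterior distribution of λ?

Total count 76 over total exposure 10 months.
By Gamma–Poisson conjugacy, the posterior is Gamma(α + Σx, β + Σt) = Gamma(13 + 76, 10 + 10) = Gamma(89, 20).

89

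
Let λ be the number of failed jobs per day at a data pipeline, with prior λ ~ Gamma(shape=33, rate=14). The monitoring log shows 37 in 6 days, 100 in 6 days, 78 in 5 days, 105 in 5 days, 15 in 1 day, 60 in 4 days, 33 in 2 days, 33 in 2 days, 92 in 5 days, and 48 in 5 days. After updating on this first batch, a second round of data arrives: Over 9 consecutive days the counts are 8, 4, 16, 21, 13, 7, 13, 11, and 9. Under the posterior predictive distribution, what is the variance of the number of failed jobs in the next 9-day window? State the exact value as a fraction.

Total count: 37 + 100 + 78 + 105 + 15 + 60 + 33 + 33 + 92 + 48 = 601.
Total exposure: 6 + 6 + 5 + 5 + 1 + 4 + 2 + 2 + 5 + 5 = 41 days.
After the first batch: Gamma(33 + 601, 14 + 41) = Gamma(634, 55).
Total count: 8 + 4 + 16 + 21 + 13 + 7 + 13 + 11 + 9 = 102.
Total exposure: 9 days.
After the second batch: Gamma(634 + 102, 55 + 9) = Gamma(736, 64).
The posterior predictive for a window of length T is Negative Binomial with variance T·α'·(β'+T)/β'² = 9·736·73/4096 = 15111/128.

15111/128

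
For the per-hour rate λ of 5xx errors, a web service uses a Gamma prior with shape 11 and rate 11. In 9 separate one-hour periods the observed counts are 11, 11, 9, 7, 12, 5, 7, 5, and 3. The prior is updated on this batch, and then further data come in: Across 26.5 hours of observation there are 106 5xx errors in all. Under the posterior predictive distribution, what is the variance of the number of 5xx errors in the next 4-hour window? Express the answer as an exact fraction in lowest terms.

Total count: 11 + 11 + 9 + 7 + 12 + 5 + 7 + 5 + 3 = 70.
Total exposure: 9 hours.
After the first batch: Gamma(11 + 70, 11 + 9) = Gamma(81, 20).
Total count 106 over total exposure 26.5 hours.
After the second batch: Gamma(81 + 106, 20 + 26.5) = Gamma(187, 93/2).
The posterior predictive for a window of length T is Negative Binomial with variance T·α'·(β'+T)/β'² = 4·187·(101/2)/(8649/4) = 151096/8649.

151096/8649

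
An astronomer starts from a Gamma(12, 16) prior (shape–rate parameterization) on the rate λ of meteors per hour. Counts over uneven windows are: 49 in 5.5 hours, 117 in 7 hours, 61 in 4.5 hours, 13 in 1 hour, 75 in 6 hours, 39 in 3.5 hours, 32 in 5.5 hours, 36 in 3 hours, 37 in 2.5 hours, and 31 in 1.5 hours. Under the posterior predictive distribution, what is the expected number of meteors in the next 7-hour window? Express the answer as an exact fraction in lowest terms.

251/4

Total count: 49 + 117 + 61 + 13 + 75 + 39 + 32 + 36 + 37 + 31 = 490.
Total exposure: 5.5 + 7 + 4.5 + 1 + 6 + 3.5 + 5.5 + 3 + 2.5 + 1.5 = 40 hours.
Posterior: α' = 12 + 490 = 502, β' = 16 + 40 = 56.
Predictive mean over a 7-hour window = T·E[λ|data] = 7·502/56 = 251/4.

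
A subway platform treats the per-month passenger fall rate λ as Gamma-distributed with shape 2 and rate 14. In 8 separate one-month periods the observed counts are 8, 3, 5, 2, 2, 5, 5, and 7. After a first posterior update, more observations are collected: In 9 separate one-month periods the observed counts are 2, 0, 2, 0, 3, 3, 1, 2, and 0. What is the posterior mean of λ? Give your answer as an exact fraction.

Total count: 8 + 3 + 5 + 2 + 2 + 5 + 5 + 7 = 37.
Total exposure: 8 months.
After the first batch: Gamma(2 + 37, 14 + 8) = Gamma(39, 22).
Total count: 2 + 0 + 2 + 0 + 3 + 3 + 1 + 2 + 0 = 13.
Total exposure: 9 months.
After the second batch: Gamma(39 + 13, 22 + 9) = Gamma(52, 31).
Posterior mean = α'/β' = 52/31.

52/31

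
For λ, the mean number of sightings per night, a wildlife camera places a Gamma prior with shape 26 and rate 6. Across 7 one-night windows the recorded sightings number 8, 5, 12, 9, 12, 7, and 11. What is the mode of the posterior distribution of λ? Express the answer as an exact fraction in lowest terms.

89/13

Total count: 8 + 5 + 12 + 9 + 12 + 7 + 11 = 64.
Total exposure: 7 nights.
Posterior: α' = 26 + 64 = 90, β' = 6 + 7 = 13.
Posterior mode = (α'−1)/β' = 89/13.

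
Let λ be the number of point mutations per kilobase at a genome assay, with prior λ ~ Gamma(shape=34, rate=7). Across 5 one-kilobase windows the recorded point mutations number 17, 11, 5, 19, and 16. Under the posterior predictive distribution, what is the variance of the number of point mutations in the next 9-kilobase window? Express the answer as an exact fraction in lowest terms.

1071/8

Total count: 17 + 11 + 5 + 19 + 16 = 68.
Total exposure: 5 kilobases.
Conjugate update: add total count to the shape and total exposure to the rate, giving Gamma(102, 12).
The posterior predictive for a window of length T is Negative Binomial with variance T·α'·(β'+T)/β'² = 9·102·21/144 = 1071/8.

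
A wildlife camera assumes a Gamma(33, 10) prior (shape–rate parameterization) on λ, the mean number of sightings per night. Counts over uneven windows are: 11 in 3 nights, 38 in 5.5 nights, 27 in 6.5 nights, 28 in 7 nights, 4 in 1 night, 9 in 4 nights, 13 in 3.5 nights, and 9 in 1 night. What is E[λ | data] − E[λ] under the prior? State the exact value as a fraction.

Total count: 11 + 38 + 27 + 28 + 4 + 9 + 13 + 9 = 139.
Total exposure: 3 + 5.5 + 6.5 + 7 + 1 + 4 + 3.5 + 1 = 31.5 nights.
Posterior: α' = 33 + 139 = 172, β' = 10 + 31.5 = 83/2.
Posterior mean = 172/(83/2) = 344/83; prior mean = 33/10 = 33/10. Difference = 344/83 − 33/10 = 701/830.

701/830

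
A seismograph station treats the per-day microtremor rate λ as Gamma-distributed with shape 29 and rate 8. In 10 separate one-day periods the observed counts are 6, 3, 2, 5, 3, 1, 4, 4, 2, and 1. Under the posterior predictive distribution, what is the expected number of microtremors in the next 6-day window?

20

Total count: 6 + 3 + 2 + 5 + 3 + 1 + 4 + 4 + 2 + 1 = 31.
Total exposure: 10 days.
Posterior: α' = 29 + 31 = 60, β' = 8 + 10 = 18.
Predictive mean over a 6-day window = T·E[λ|data] = 6·60/18 = 20.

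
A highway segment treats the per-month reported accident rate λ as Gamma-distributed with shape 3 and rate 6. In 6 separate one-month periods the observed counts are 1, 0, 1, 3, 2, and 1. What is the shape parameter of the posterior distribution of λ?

11

Total count: 1 + 0 + 1 + 3 + 2 + 1 = 8.
Total exposure: 6 months.
By Gamma–Poisson conjugacy, the posterior is Gamma(α + Σx, β + Σt) = Gamma(3 + 8, 6 + 6) = Gamma(11, 12).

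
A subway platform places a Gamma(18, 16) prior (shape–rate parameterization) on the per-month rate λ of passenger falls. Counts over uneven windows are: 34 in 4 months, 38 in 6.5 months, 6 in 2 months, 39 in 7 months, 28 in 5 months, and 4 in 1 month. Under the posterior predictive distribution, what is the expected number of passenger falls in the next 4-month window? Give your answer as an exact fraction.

1336/83

Total count: 34 + 38 + 6 + 39 + 28 + 4 = 149.
Total exposure: 4 + 6.5 + 2 + 7 + 5 + 1 = 25.5 months.
Conjugate update: add total count to the shape and total exposure to the rate, giving Gamma(167, 83/2).
Predictive mean over a 4-month window = T·E[λ|data] = 4·167/(83/2) = 1336/83.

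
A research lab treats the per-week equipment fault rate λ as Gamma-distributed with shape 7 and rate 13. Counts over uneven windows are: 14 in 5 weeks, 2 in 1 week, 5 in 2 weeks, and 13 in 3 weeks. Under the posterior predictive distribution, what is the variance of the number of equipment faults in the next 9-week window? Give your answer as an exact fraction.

Total count: 14 + 2 + 5 + 13 = 34.
Total exposure: 5 + 1 + 2 + 3 = 11 weeks.
Conjugate update: add total count to the shape and total exposure to the rate, giving Gamma(41, 24).
The posterior predictive for a window of length T is Negative Binomial with variance T·α'·(β'+T)/β'² = 9·41·33/576 = 1353/64.

1353/64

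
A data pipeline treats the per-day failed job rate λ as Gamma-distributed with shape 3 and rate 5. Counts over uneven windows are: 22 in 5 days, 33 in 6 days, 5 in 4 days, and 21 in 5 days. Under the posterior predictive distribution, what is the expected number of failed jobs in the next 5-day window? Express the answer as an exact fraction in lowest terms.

Total count: 22 + 33 + 5 + 21 = 81.
Total exposure: 5 + 6 + 4 + 5 = 20 days.
Conjugate update: add total count to the shape and total exposure to the rate, giving Gamma(84, 25).
Predictive mean over a 5-day window = T·E[λ|data] = 5·84/25 = 84/5.

84/5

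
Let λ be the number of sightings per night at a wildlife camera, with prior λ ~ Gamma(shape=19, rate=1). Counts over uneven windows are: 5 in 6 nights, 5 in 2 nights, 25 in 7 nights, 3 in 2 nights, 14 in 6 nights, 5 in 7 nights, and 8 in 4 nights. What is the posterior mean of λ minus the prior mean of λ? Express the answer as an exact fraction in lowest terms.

-83/5

Total count: 5 + 5 + 25 + 3 + 14 + 5 + 8 = 65.
Total exposure: 6 + 2 + 7 + 2 + 6 + 7 + 4 = 34 nights.
Conjugate update: add total count to the shape and total exposure to the rate, giving Gamma(84, 35).
Posterior mean = 84/35 = 12/5; prior mean = 19/1 = 19. Difference = 12/5 − 19 = -83/5.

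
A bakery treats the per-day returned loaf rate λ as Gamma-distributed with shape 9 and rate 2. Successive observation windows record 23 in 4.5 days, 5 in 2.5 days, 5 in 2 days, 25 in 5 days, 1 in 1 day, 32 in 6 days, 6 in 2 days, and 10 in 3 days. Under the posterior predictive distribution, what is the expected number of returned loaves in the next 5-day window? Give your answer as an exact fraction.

145/7

Total count: 23 + 5 + 5 + 25 + 1 + 32 + 6 + 10 = 107.
Total exposure: 4.5 + 2.5 + 2 + 5 + 1 + 6 + 2 + 3 = 26 days.
Posterior: α' = 9 + 107 = 116, β' = 2 + 26 = 28.
Predictive mean over a 5-day window = T·E[λ|data] = 5·116/28 = 145/7.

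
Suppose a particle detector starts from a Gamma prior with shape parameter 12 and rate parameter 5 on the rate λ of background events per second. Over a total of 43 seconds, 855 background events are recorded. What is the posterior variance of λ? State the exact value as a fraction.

289/768

Total count 855 over total exposure 43 seconds.
Gamma(α, β) with Poisson data over total exposure Σt gives posterior Gamma(α+Σx, β+Σt) = Gamma(867, 48).
Posterior variance = α'/β'² = 867/2304 = 289/768.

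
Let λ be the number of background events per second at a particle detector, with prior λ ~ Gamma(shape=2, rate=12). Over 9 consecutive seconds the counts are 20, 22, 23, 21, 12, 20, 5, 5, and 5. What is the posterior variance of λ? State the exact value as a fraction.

15/49

Total count: 20 + 22 + 23 + 21 + 12 + 20 + 5 + 5 + 5 = 133.
Total exposure: 9 seconds.
The Gamma prior is conjugate for the Poisson rate, so λ | data ~ Gamma(2+133, 12+9) = Gamma(135, 21).
Posterior variance = α'/β'² = 135/441 = 15/49.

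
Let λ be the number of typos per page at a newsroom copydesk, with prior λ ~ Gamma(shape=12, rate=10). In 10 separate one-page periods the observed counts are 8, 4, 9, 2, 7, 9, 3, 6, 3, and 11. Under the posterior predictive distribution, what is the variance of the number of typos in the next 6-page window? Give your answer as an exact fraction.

Total count: 8 + 4 + 9 + 2 + 7 + 9 + 3 + 6 + 3 + 11 = 62.
Total exposure: 10 pages.
Posterior: α' = 12 + 62 = 74, β' = 10 + 10 = 20.
The posterior predictive for a window of length T is Negative Binomial with variance T·α'·(β'+T)/β'² = 6·74·26/400 = 1443/50.

1443/50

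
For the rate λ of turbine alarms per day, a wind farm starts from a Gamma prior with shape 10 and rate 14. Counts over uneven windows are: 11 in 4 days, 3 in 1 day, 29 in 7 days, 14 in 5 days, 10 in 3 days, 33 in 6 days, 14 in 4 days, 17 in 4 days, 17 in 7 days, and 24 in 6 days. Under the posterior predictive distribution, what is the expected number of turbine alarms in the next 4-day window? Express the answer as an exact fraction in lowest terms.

Total count: 11 + 3 + 29 + 14 + 10 + 33 + 14 + 17 + 17 + 24 = 172.
Total exposure: 4 + 1 + 7 + 5 + 3 + 6 + 4 + 4 + 7 + 6 = 47 days.
By Gamma–Poisson conjugacy, the posterior is Gamma(α + Σx, β + Σt) = Gamma(10 + 172, 14 + 47) = Gamma(182, 61).
Predictive mean over a 4-day window = T·E[λ|data] = 4·182/61 = 728/61.

728/61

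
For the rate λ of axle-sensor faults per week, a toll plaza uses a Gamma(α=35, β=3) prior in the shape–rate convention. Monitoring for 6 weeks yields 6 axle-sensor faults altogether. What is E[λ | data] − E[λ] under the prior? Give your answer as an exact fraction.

-64/9

Total count 6 over total exposure 6 weeks.
Conjugate update: add total count to the shape and total exposure to the rate, giving Gamma(41, 9).
Posterior mean = 41/9 = 41/9; prior mean = 35/3 = 35/3. Difference = 41/9 − 35/3 = -64/9.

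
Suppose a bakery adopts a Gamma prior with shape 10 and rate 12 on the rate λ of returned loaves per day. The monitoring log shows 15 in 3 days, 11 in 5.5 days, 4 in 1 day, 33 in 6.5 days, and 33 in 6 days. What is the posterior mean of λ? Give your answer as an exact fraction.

53/17

Total count: 15 + 11 + 4 + 33 + 33 = 96.
Total exposure: 3 + 5.5 + 1 + 6.5 + 6 = 22 days.
The Gamma prior is conjugate for the Poisson rate, so λ | data ~ Gamma(10+96, 12+22) = Gamma(106, 34).
Posterior mean = α'/β' = 106/34 = 53/17.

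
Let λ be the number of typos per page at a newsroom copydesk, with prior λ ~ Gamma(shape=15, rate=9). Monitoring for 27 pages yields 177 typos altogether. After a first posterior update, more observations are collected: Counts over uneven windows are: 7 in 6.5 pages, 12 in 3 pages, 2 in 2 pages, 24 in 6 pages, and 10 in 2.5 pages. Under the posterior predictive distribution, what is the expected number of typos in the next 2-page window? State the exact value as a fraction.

247/28

Total count 177 over total exposure 27 pages.
After the first batch: Gamma(15 + 177, 9 + 27) = Gamma(192, 36).
Total count: 7 + 12 + 2 + 24 + 10 = 55.
Total exposure: 6.5 + 3 + 2 + 6 + 2.5 = 20 pages.
After the second batch: Gamma(192 + 55, 36 + 20) = Gamma(247, 56).
Predictive mean over a 2-page window = T·E[λ|data] = 2·247/56 = 247/28.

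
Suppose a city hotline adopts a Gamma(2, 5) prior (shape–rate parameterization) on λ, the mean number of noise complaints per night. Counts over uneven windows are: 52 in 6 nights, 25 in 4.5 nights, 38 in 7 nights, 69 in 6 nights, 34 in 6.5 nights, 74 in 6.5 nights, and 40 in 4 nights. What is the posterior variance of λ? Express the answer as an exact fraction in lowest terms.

Total count: 52 + 25 + 38 + 69 + 34 + 74 + 40 = 332.
Total exposure: 6 + 4.5 + 7 + 6 + 6.5 + 6.5 + 4 = 40.5 nights.
The Gamma prior is conjugate for the Poisson rate, so λ | data ~ Gamma(2+332, 5+40.5) = Gamma(334, 91/2).
Posterior variance = α'/β'² = 334/(8281/4) = 1336/8281.

1336/8281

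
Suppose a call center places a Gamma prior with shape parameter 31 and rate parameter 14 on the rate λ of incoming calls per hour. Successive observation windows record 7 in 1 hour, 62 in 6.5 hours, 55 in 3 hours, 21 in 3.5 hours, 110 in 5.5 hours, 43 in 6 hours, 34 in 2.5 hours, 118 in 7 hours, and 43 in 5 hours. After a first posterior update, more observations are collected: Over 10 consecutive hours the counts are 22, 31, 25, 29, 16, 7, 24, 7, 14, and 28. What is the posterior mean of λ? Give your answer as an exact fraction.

Total count: 7 + 62 + 55 + 21 + 110 + 43 + 34 + 118 + 43 = 493.
Total exposure: 1 + 6.5 + 3 + 3.5 + 5.5 + 6 + 2.5 + 7 + 5 = 40 hours.
After the first batch: Gamma(31 + 493, 14 + 40) = Gamma(524, 54).
Total count: 22 + 31 + 25 + 29 + 16 + 7 + 24 + 7 + 14 + 28 = 203.
Total exposure: 10 hours.
After the second batch: Gamma(524 + 203, 54 + 10) = Gamma(727, 64).
Posterior mean = α'/β' = 727/64.

727/64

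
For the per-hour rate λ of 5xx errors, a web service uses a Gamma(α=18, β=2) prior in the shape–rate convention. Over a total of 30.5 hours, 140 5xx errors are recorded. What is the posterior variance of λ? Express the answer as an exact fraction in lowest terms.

Total count 140 over total exposure 30.5 hours.
Posterior: α' = 18 + 140 = 158, β' = 2 + 30.5 = 65/2.
Posterior variance = α'/β'² = 158/(4225/4) = 632/4225.

632/4225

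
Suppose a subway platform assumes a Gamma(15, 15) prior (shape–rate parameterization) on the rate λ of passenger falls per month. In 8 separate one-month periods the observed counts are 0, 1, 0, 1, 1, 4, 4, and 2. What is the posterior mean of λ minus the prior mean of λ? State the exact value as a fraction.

Total count: 0 + 1 + 0 + 1 + 1 + 4 + 4 + 2 = 13.
Total exposure: 8 months.
The Gamma prior is conjugate for the Poisson rate, so λ | data ~ Gamma(15+13, 15+8) = Gamma(28, 23).
Posterior mean = 28/23 = 28/23; prior mean = 15/15 = 1. Difference = 28/23 − 1 = 5/23.

5/23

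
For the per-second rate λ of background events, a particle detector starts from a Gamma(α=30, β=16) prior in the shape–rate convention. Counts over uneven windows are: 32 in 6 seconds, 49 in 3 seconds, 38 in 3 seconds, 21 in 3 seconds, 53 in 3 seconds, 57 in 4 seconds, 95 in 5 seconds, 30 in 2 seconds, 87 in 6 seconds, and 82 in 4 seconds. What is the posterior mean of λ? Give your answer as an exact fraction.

Total count: 32 + 49 + 38 + 21 + 53 + 57 + 95 + 30 + 87 + 82 = 544.
Total exposure: 6 + 3 + 3 + 3 + 3 + 4 + 5 + 2 + 6 + 4 = 39 seconds.
Conjugate update: add total count to the shape and total exposure to the rate, giving Gamma(574, 55).
Posterior mean = α'/β' = 574/55.

574/55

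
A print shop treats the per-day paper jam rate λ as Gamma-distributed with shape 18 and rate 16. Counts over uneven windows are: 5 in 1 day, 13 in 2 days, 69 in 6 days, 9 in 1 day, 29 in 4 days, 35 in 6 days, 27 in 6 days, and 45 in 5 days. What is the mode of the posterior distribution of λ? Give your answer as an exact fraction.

Total count: 5 + 13 + 69 + 9 + 29 + 35 + 27 + 45 = 232.
Total exposure: 1 + 2 + 6 + 1 + 4 + 6 + 6 + 5 = 31 days.
Gamma(α, β) with Poisson data over total exposure Σt gives posterior Gamma(α+Σx, β+Σt) = Gamma(250, 47).
Posterior mode = (α'−1)/β' = 249/47.

249/47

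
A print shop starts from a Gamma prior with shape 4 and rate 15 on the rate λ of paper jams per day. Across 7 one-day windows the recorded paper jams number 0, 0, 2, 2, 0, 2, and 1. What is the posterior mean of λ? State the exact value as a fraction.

Total count: 0 + 0 + 2 + 2 + 0 + 2 + 1 = 7.
Total exposure: 7 days.
Conjugate update: add total count to the shape and total exposure to the rate, giving Gamma(11, 22).
Posterior mean = α'/β' = 11/22 = 1/2.

1/2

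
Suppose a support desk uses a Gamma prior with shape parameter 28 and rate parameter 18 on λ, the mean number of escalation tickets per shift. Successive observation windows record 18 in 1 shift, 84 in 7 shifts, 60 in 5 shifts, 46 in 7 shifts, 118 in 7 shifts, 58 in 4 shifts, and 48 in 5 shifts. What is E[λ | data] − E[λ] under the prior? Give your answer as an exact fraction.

188/27

Total count: 18 + 84 + 60 + 46 + 118 + 58 + 48 = 432.
Total exposure: 1 + 7 + 5 + 7 + 7 + 4 + 5 = 36 shifts.
Gamma(α, β) with Poisson data over total exposure Σt gives posterior Gamma(α+Σx, β+Σt) = Gamma(460, 54).
Posterior mean = 460/54 = 230/27; prior mean = 28/18 = 14/9. Difference = 230/27 − 14/9 = 188/27.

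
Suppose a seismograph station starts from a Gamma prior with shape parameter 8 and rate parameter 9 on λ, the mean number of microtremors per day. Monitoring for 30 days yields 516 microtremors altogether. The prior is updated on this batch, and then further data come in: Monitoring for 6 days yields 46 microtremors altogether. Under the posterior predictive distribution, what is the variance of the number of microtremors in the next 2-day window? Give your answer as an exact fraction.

3572/135

Total count 516 over total exposure 30 days.
After the first batch: Gamma(8 + 516, 9 + 30) = Gamma(524, 39).
Total count 46 over total exposure 6 days.
After the second batch: Gamma(524 + 46, 39 + 6) = Gamma(570, 45).
The posterior predictive for a window of length T is Negative Binomial with variance T·α'·(β'+T)/β'² = 2·570·47/2025 = 3572/135.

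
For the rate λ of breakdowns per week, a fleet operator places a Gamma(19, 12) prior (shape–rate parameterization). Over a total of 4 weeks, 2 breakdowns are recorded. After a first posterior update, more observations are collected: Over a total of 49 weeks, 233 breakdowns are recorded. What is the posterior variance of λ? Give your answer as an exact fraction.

254/4225

Total count 2 over total exposure 4 weeks.
After the first batch: Gamma(19 + 2, 12 + 4) = Gamma(21, 16).
Total count 233 over total exposure 49 weeks.
After the second batch: Gamma(21 + 233, 16 + 49) = Gamma(254, 65).
Posterior variance = α'/β'² = 254/4225.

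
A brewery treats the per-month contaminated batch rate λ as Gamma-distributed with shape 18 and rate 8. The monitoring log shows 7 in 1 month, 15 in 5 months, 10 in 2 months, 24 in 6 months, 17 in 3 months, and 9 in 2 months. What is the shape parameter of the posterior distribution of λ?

100

Total count: 7 + 15 + 10 + 24 + 17 + 9 = 82.
Total exposure: 1 + 5 + 2 + 6 + 3 + 2 = 19 months.
By Gamma–Poisson conjugacy, the posterior is Gamma(α + Σx, β + Σt) = Gamma(18 + 82, 8 + 19) = Gamma(100, 27).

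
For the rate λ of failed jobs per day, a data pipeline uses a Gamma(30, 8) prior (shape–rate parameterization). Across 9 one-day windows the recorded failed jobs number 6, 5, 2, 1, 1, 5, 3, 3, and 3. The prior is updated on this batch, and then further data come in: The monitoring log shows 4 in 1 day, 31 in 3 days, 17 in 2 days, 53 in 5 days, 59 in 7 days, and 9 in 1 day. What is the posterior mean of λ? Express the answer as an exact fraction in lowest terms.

58/9

Total count: 6 + 5 + 2 + 1 + 1 + 5 + 3 + 3 + 3 = 29.
Total exposure: 9 days.
After the first batch: Gamma(30 + 29, 8 + 9) = Gamma(59, 17).
Total count: 4 + 31 + 17 + 53 + 59 + 9 = 173.
Total exposure: 1 + 3 + 2 + 5 + 7 + 1 = 19 days.
After the second batch: Gamma(59 + 173, 17 + 19) = Gamma(232, 36).
Posterior mean = α'/β' = 232/36 = 58/9.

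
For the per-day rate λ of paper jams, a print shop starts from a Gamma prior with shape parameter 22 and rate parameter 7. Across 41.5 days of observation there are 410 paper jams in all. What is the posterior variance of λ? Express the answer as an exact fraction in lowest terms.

1728/9409

Total count 410 over total exposure 41.5 days.
By Gamma–Poisson conjugacy, the posterior is Gamma(α + Σx, β + Σt) = Gamma(22 + 410, 7 + 41.5) = Gamma(432, 97/2).
Posterior variance = α'/β'² = 432/(9409/4) = 1728/9409.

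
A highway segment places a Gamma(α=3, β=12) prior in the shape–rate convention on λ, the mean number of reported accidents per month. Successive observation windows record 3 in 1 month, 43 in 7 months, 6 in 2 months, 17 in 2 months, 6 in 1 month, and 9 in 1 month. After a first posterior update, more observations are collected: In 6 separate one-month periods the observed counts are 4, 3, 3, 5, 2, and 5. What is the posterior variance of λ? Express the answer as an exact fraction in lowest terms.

Total count: 3 + 43 + 6 + 17 + 6 + 9 = 84.
Total exposure: 1 + 7 + 2 + 2 + 1 + 1 = 14 months.
After the first batch: Gamma(3 + 84, 12 + 14) = Gamma(87, 26).
Total count: 4 + 3 + 3 + 5 + 2 + 5 = 22.
Total exposure: 6 months.
After the second batch: Gamma(87 + 22, 26 + 6) = Gamma(109, 32).
Posterior variance = α'/β'² = 109/1024.

109/1024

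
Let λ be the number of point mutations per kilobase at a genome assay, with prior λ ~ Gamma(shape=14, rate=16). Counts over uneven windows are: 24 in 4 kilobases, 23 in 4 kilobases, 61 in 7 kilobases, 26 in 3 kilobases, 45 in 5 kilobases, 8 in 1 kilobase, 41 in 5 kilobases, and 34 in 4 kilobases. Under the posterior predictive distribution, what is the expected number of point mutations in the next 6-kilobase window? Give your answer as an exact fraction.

Total count: 24 + 23 + 61 + 26 + 45 + 8 + 41 + 34 = 262.
Total exposure: 4 + 4 + 7 + 3 + 5 + 1 + 5 + 4 = 33 kilobases.
Gamma(α, β) with Poisson data over total exposure Σt gives posterior Gamma(α+Σx, β+Σt) = Gamma(276, 49).
Predictive mean over a 6-kilobase window = T·E[λ|data] = 6·276/49 = 1656/49.

1656/49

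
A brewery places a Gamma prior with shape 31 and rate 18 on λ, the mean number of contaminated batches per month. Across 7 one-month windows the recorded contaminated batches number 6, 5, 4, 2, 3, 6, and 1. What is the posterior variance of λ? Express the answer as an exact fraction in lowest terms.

Total count: 6 + 5 + 4 + 2 + 3 + 6 + 1 = 27.
Total exposure: 7 months.
Conjugate update: add total count to the shape and total exposure to the rate, giving Gamma(58, 25).
Posterior variance = α'/β'² = 58/625.

58/625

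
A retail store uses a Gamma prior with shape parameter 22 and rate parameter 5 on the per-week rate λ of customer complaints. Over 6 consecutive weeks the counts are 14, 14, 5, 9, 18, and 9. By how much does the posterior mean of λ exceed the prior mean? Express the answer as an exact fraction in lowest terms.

Total count: 14 + 14 + 5 + 9 + 18 + 9 = 69.
Total exposure: 6 weeks.
By Gamma–Poisson conjugacy, the posterior is Gamma(α + Σx, β + Σt) = Gamma(22 + 69, 5 + 6) = Gamma(91, 11).
Posterior mean = 91/11 = 91/11; prior mean = 22/5 = 22/5. Difference = 91/11 − 22/5 = 213/55.

213/55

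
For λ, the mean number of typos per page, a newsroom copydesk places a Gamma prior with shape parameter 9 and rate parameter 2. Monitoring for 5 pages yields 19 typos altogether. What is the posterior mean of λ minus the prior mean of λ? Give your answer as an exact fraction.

Total count 19 over total exposure 5 pages.
Gamma(α, β) with Poisson data over total exposure Σt gives posterior Gamma(α+Σx, β+Σt) = Gamma(28, 7).
Posterior mean = 28/7 = 4; prior mean = 9/2 = 9/2. Difference = 4 − 9/2 = -1/2.

-1/2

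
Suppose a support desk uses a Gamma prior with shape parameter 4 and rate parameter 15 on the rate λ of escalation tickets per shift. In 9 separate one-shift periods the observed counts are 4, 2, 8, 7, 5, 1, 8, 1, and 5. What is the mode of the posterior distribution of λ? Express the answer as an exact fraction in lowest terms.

11/6

Total count: 4 + 2 + 8 + 7 + 5 + 1 + 8 + 1 + 5 = 41.
Total exposure: 9 shifts.
The Gamma prior is conjugate for the Poisson rate, so λ | data ~ Gamma(4+41, 15+9) = Gamma(45, 24).
Posterior mode = (α'−1)/β' = 44/24 = 11/6.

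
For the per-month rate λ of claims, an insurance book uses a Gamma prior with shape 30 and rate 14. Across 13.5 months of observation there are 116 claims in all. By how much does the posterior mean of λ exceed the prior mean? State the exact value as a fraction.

Total count 116 over total exposure 13.5 months.
By Gamma–Poisson conjugacy, the posterior is Gamma(α + Σx, β + Σt) = Gamma(30 + 116, 14 + 13.5) = Gamma(146, 55/2).
Posterior mean = 146/(55/2) = 292/55; prior mean = 30/14 = 15/7. Difference = 292/55 − 15/7 = 1219/385.

1219/385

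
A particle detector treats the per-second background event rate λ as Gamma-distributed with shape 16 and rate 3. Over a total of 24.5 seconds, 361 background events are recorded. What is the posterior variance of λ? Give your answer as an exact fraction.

Total count 361 over total exposure 24.5 seconds.
The Gamma prior is conjugate for the Poisson rate, so λ | data ~ Gamma(16+361, 3+24.5) = Gamma(377, 55/2).
Posterior variance = α'/β'² = 377/(3025/4) = 1508/3025.

1508/3025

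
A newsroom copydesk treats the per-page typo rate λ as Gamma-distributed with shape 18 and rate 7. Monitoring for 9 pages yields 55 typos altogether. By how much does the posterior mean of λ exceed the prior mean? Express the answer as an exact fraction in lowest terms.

223/112

Total count 55 over total exposure 9 pages.
Posterior: α' = 18 + 55 = 73, β' = 7 + 9 = 16.
Posterior mean = 73/16 = 73/16; prior mean = 18/7 = 18/7. Difference = 73/16 − 18/7 = 223/112.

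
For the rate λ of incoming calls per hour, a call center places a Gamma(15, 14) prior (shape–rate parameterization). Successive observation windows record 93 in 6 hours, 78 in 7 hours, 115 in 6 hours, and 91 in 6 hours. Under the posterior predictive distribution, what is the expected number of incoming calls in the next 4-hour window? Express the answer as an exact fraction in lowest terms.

Total count: 93 + 78 + 115 + 91 = 377.
Total exposure: 6 + 7 + 6 + 6 = 25 hours.
Posterior: α' = 15 + 377 = 392, β' = 14 + 25 = 39.
Predictive mean over a 4-hour window = T·E[λ|data] = 4·392/39 = 1568/39.

1568/39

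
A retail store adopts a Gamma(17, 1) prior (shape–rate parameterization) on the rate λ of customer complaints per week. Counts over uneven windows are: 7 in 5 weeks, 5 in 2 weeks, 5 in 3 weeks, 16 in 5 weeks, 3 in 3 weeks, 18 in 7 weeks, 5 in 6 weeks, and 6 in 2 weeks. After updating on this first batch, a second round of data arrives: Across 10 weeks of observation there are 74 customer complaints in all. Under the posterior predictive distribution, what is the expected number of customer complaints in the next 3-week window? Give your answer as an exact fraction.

Total count: 7 + 5 + 5 + 16 + 3 + 18 + 5 + 6 = 65.
Total exposure: 5 + 2 + 3 + 5 + 3 + 7 + 6 + 2 = 33 weeks.
After the first batch: Gamma(17 + 65, 1 + 33) = Gamma(82, 34).
Total count 74 over total exposure 10 weeks.
After the second batch: Gamma(82 + 74, 34 + 10) = Gamma(156, 44).
Predictive mean over a 3-week window = T·E[λ|data] = 3·156/44 = 117/11.

117/11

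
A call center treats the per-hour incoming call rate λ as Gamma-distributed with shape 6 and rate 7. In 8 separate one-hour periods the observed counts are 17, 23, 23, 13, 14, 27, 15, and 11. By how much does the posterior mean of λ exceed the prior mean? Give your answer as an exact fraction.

Total count: 17 + 23 + 23 + 13 + 14 + 27 + 15 + 11 = 143.
Total exposure: 8 hours.
By Gamma–Poisson conjugacy, the posterior is Gamma(α + Σx, β + Σt) = Gamma(6 + 143, 7 + 8) = Gamma(149, 15).
Posterior mean = 149/15 = 149/15; prior mean = 6/7 = 6/7. Difference = 149/15 − 6/7 = 953/105.

953/105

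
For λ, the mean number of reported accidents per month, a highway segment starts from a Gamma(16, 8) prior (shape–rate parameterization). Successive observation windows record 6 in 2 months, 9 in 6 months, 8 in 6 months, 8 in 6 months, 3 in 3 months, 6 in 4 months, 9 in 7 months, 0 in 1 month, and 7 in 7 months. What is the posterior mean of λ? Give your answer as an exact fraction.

Total count: 6 + 9 + 8 + 8 + 3 + 6 + 9 + 0 + 7 = 56.
Total exposure: 2 + 6 + 6 + 6 + 3 + 4 + 7 + 1 + 7 = 42 months.
Gamma(α, β) with Poisson data over total exposure Σt gives posterior Gamma(α+Σx, β+Σt) = Gamma(72, 50).
Posterior mean = α'/β' = 72/50 = 36/25.

36/25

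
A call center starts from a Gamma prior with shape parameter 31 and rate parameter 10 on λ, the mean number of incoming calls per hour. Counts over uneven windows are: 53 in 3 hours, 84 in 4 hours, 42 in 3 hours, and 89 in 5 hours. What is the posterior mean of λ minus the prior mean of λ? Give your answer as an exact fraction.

Total count: 53 + 84 + 42 + 89 = 268.
Total exposure: 3 + 4 + 3 + 5 = 15 hours.
Gamma(α, β) with Poisson data over total exposure Σt gives posterior Gamma(α+Σx, β+Σt) = Gamma(299, 25).
Posterior mean = 299/25 = 299/25; prior mean = 31/10 = 31/10. Difference = 299/25 − 31/10 = 443/50.

443/50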